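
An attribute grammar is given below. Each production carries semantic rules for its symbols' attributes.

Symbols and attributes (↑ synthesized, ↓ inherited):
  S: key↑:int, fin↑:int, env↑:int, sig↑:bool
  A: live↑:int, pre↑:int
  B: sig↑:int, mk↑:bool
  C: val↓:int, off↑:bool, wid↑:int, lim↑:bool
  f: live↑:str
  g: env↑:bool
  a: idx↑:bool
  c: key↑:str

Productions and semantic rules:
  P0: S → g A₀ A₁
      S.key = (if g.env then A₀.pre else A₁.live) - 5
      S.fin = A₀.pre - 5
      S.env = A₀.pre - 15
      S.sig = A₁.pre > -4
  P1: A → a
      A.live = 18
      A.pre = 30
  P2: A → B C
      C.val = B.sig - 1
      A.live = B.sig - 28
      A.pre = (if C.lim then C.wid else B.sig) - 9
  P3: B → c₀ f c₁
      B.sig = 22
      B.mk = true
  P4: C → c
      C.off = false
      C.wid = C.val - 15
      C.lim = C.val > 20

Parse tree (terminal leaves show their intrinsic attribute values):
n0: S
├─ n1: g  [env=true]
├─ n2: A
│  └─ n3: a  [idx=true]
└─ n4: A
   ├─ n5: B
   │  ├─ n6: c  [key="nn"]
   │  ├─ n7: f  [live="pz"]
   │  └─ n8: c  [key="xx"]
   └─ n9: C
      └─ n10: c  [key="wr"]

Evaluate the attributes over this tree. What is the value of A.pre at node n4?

-3

1. n1.env = true  [terminal]
2. n3.idx = true  [terminal]
3. n2.live = 18  [18]
4. n2.pre = 30  [30]
5. n6.key = "nn"  [terminal]
6. n7.live = "pz"  [terminal]
7. n8.key = "xx"  [terminal]
8. n5.sig = 22  [22]
9. n5.mk = true  [true]
10. n9.val = 21  [B.sig - 1]
11. n10.key = "wr"  [terminal]
12. n9.off = false  [false]
13. n9.wid = 6  [C.val - 15]
14. n9.lim = true  [C.val > 20]
15. n4.live = -6  [B.sig - 28]
16. n4.pre = -3  [(if C.lim then C.wid else B.sig) - 9]
17. n0.key = 25  [(if g.env then A₀.pre else A₁.live) - 5]
18. n0.fin = 25  [A₀.pre - 5]
19. n0.env = 15  [A₀.pre - 15]
20. n0.sig = true  [A₁.pre > -4]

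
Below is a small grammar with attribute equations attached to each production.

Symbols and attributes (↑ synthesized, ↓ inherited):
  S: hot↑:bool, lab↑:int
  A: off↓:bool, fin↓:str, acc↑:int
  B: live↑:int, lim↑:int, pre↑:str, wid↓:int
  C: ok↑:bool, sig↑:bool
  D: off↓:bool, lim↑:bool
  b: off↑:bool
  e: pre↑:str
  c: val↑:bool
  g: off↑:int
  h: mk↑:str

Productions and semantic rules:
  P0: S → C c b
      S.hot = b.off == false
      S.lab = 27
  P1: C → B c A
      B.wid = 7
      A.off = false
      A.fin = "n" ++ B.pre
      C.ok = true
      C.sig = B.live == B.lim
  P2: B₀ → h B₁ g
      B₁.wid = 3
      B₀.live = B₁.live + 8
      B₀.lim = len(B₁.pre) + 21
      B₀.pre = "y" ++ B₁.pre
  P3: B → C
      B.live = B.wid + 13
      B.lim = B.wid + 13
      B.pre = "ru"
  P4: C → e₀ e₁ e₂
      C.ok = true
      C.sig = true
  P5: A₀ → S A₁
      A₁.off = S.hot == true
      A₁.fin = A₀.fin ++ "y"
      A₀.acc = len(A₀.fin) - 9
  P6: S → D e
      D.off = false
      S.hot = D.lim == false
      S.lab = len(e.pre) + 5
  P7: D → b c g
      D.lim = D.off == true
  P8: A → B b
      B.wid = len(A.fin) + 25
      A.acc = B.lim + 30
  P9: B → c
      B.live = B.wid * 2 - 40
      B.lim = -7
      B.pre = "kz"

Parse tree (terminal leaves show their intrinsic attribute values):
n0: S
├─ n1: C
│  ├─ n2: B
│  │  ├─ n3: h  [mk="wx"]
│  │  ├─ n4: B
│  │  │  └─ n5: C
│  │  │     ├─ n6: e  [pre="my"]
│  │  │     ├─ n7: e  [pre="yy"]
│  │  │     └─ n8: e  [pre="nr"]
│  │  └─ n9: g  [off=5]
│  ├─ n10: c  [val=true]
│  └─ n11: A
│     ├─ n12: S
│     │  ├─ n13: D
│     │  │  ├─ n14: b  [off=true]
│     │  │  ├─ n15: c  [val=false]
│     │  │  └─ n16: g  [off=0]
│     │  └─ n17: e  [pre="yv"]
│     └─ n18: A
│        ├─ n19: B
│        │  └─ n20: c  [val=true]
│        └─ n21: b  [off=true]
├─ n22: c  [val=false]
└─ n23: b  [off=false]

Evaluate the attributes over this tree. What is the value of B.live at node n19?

20

1. n2.wid = 7  [7]
2. n3.mk = "wx"  [terminal]
3. n4.wid = 3  [3]
4. n6.pre = "my"  [terminal]
5. n7.pre = "yy"  [terminal]
6. n8.pre = "nr"  [terminal]
7. n5.ok = true  [true]
8. n5.sig = true  [true]
9. n4.live = 16  [B.wid + 13]
10. n4.lim = 16  [B.wid + 13]
11. n4.pre = "ru"  ["ru"]
12. n9.off = 5  [terminal]
13. n2.live = 24  [B₁.live + 8]
14. n2.lim = 23  [len(B₁.pre) + 21]
15. n2.pre = "yru"  ["y" ++ B₁.pre]
16. n10.val = true  [terminal]
17. n11.off = false  [false]
18. n11.fin = "nyru"  ["n" ++ B.pre]
19. n13.off = false  [false]
20. n14.off = true  [terminal]
21. n15.val = false  [terminal]
22. n16.off = 0  [terminal]
23. n13.lim = false  [D.off == true]
24. n17.pre = "yv"  [terminal]
25. n12.hot = true  [D.lim == false]
26. n12.lab = 7  [len(e.pre) + 5]
27. n18.off = true  [S.hot == true]
28. n18.fin = "nyruy"  [A₀.fin ++ "y"]
29. n19.wid = 30  [len(A.fin) + 25]
30. n20.val = true  [terminal]
31. n19.live = 20  [B.wid * 2 - 40]
32. n19.lim = -7  [-7]
33. n19.pre = "kz"  ["kz"]
34. n21.off = true  [terminal]
35. n18.acc = 23  [B.lim + 30]
36. n11.acc = -5  [len(A₀.fin) - 9]
37. n1.ok = true  [true]
38. n1.sig = false  [B.live == B.lim]
39. n22.val = false  [terminal]
40. n23.off = false  [terminal]
41. n0.hot = true  [b.off == false]
42. n0.lab = 27  [27]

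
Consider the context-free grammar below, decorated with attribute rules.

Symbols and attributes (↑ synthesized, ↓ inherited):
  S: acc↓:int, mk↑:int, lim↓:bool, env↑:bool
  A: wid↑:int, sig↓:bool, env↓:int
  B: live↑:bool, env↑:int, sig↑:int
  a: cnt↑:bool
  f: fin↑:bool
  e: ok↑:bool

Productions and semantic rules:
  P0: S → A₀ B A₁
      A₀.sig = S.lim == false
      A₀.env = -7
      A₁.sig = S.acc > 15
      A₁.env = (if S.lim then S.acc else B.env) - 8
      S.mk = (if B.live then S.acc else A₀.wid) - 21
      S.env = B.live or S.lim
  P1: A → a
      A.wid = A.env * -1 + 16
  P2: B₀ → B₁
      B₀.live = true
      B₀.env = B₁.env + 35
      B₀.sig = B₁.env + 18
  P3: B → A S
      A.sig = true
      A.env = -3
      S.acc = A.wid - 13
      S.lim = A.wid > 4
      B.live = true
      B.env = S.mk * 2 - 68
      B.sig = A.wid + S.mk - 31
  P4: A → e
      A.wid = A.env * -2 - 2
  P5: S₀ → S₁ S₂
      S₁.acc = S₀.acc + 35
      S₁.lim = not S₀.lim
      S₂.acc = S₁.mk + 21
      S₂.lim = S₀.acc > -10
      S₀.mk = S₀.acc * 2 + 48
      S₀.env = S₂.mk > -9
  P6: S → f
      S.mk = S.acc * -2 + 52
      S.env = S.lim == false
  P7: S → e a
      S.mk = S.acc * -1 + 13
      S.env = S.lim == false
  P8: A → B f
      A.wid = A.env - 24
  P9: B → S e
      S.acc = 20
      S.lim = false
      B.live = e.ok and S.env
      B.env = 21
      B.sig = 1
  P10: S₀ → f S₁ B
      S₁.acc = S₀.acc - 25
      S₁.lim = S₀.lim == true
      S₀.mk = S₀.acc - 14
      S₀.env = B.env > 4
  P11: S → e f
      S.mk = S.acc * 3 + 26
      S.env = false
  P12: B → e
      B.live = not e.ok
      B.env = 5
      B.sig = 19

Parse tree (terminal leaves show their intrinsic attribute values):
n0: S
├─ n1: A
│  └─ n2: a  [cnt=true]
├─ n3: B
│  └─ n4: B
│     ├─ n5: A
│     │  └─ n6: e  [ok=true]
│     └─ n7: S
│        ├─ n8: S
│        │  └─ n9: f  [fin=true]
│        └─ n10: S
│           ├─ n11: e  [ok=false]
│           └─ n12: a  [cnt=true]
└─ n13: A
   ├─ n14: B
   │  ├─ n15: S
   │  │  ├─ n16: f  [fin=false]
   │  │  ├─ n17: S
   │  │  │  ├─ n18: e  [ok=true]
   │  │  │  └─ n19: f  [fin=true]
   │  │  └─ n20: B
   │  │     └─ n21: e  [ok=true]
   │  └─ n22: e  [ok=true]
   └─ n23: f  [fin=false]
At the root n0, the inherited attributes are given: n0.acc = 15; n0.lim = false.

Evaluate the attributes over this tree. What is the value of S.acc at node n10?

1. n0.acc = 15  [given at root]
2. n0.lim = false  [given at root]
3. n1.sig = true  [S.lim == false]
4. n1.env = -7  [-7]
5. n2.cnt = true  [terminal]
6. n1.wid = 23  [A.env * -1 + 16]
7. n5.sig = true  [true]
8. n5.env = -3  [-3]
9. n6.ok = true  [terminal]
10. n5.wid = 4  [A.env * -2 - 2]
11. n7.acc = -9  [A.wid - 13]
12. n7.lim = false  [A.wid > 4]
13. n8.acc = 26  [S₀.acc + 35]
14. n8.lim = true  [not S₀.lim]
15. n9.fin = true  [terminal]
16. n8.mk = 0  [S.acc * -2 + 52]
17. n8.env = false  [S.lim == false]
18. n10.acc = 21  [S₁.mk + 21]
19. n10.lim = true  [S₀.acc > -10]
20. n11.ok = false  [terminal]
21. n12.cnt = true  [terminal]
22. n10.mk = -8  [S.acc * -1 + 13]
23. n10.env = false  [S.lim == false]
24. n7.mk = 30  [S₀.acc * 2 + 48]
25. n7.env = true  [S₂.mk > -9]
26. n4.live = true  [true]
27. n4.env = -8  [S.mk * 2 - 68]
28. n4.sig = 3  [A.wid + S.mk - 31]
29. n3.live = true  [true]
30. n3.env = 27  [B₁.env + 35]
31. n3.sig = 10  [B₁.env + 18]
32. n13.sig = false  [S.acc > 15]
33. n13.env = 19  [(if S.lim then S.acc else B.env) - 8]
34. n15.acc = 20  [20]
35. n15.lim = false  [false]
36. n16.fin = false  [terminal]
37. n17.acc = -5  [S₀.acc - 25]
38. n17.lim = false  [S₀.lim == true]
39. n18.ok = true  [terminal]
40. n19.fin = true  [terminal]
41. n17.mk = 11  [S.acc * 3 + 26]
42. n17.env = false  [false]
43. n21.ok = true  [terminal]
44. n20.live = false  [not e.ok]
45. n20.env = 5  [5]
46. n20.sig = 19  [19]
47. n15.mk = 6  [S₀.acc - 14]
48. n15.env = true  [B.env > 4]
49. n22.ok = true  [terminal]
50. n14.live = true  [e.ok and S.env]
51. n14.env = 21  [21]
52. n14.sig = 1  [1]
53. n23.fin = false  [terminal]
54. n13.wid = -5  [A.env - 24]
55. n0.mk = -6  [(if B.live then S.acc else A₀.wid) - 21]
56. n0.env = true  [B.live or S.lim]

21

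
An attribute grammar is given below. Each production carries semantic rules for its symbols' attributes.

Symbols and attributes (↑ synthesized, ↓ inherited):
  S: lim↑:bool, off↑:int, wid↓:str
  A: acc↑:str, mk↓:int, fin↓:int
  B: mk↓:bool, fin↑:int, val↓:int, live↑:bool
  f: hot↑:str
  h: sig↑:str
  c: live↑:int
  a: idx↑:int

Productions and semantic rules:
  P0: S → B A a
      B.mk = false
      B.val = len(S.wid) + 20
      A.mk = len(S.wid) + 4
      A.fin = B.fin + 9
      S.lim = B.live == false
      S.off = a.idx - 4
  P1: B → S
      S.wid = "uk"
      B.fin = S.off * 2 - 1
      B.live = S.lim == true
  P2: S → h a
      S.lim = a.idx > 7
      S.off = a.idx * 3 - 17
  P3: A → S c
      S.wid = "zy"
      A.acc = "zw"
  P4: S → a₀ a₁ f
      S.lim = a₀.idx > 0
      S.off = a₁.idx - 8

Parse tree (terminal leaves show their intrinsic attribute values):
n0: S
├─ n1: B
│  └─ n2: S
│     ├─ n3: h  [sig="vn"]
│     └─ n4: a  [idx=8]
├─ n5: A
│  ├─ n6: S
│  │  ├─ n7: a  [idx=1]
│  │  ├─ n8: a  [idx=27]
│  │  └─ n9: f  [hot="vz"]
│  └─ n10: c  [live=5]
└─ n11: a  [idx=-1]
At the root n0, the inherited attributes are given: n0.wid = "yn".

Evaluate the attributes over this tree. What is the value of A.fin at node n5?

22

1. n0.wid = "yn"  [given at root]
2. n1.mk = false  [false]
3. n1.val = 22  [len(S.wid) + 20]
4. n2.wid = "uk"  ["uk"]
5. n3.sig = "vn"  [terminal]
6. n4.idx = 8  [terminal]
7. n2.lim = true  [a.idx > 7]
8. n2.off = 7  [a.idx * 3 - 17]
9. n1.fin = 13  [S.off * 2 - 1]
10. n1.live = true  [S.lim == true]
11. n5.mk = 6  [len(S.wid) + 4]
12. n5.fin = 22  [B.fin + 9]
13. n6.wid = "zy"  ["zy"]
14. n7.idx = 1  [terminal]
15. n8.idx = 27  [terminal]
16. n9.hot = "vz"  [terminal]
17. n6.lim = true  [a₀.idx > 0]
18. n6.off = 19  [a₁.idx - 8]
19. n10.live = 5  [terminal]
20. n5.acc = "zw"  ["zw"]
21. n11.idx = -1  [terminal]
22. n0.lim = false  [B.live == false]
23. n0.off = -5  [a.idx - 4]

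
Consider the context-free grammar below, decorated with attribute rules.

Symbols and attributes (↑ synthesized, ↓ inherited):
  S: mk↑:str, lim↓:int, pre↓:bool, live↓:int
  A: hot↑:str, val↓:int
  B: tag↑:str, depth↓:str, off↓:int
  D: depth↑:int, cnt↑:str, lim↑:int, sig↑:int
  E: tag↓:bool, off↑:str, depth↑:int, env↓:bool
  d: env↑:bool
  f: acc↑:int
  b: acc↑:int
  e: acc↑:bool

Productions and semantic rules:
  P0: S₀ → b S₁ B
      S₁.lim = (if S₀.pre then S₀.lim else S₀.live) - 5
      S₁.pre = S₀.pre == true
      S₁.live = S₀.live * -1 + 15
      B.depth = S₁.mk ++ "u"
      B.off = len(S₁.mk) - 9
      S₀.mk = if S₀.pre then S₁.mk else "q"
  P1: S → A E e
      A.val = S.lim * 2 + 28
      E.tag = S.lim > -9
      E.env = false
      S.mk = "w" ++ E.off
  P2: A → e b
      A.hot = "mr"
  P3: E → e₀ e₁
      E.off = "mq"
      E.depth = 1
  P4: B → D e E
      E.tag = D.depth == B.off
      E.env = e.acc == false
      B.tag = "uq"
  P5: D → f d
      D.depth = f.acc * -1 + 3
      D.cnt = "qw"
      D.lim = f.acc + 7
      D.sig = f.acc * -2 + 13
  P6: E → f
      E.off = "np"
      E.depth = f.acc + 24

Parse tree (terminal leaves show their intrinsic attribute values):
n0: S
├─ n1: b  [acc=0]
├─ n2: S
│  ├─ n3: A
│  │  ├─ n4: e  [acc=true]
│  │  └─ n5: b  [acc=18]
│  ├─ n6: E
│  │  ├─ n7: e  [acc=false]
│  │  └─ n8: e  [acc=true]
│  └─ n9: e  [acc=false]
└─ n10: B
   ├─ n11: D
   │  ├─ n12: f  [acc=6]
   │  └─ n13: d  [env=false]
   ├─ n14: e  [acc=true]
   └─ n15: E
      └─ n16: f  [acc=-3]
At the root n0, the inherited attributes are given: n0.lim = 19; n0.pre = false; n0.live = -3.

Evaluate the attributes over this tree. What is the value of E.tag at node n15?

false

1. n0.lim = 19  [given at root]
2. n0.pre = false  [given at root]
3. n0.live = -3  [given at root]
4. n1.acc = 0  [terminal]
5. n2.lim = -8  [(if S₀.pre then S₀.lim else S₀.live) - 5]
6. n2.pre = false  [S₀.pre == true]
7. n2.live = 18  [S₀.live * -1 + 15]
8. n3.val = 12  [S.lim * 2 + 28]
9. n4.acc = true  [terminal]
10. n5.acc = 18  [terminal]
11. n3.hot = "mr"  ["mr"]
12. n6.tag = true  [S.lim > -9]
13. n6.env = false  [false]
14. n7.acc = false  [terminal]
15. n8.acc = true  [terminal]
16. n6.off = "mq"  ["mq"]
17. n6.depth = 1  [1]
18. n9.acc = false  [terminal]
19. n2.mk = "wmq"  ["w" ++ E.off]
20. n10.depth = "wmqu"  [S₁.mk ++ "u"]
21. n10.off = -6  [len(S₁.mk) - 9]
22. n12.acc = 6  [terminal]
23. n13.env = false  [terminal]
24. n11.depth = -3  [f.acc * -1 + 3]
25. n11.cnt = "qw"  ["qw"]
26. n11.lim = 13  [f.acc + 7]
27. n11.sig = 1  [f.acc * -2 + 13]
28. n14.acc = true  [terminal]
29. n15.tag = false  [D.depth == B.off]
30. n15.env = false  [e.acc == false]
31. n16.acc = -3  [terminal]
32. n15.off = "np"  ["np"]
33. n15.depth = 21  [f.acc + 24]
34. n10.tag = "uq"  ["uq"]
35. n0.mk = "q"  [if S₀.pre then S₁.mk else "q"]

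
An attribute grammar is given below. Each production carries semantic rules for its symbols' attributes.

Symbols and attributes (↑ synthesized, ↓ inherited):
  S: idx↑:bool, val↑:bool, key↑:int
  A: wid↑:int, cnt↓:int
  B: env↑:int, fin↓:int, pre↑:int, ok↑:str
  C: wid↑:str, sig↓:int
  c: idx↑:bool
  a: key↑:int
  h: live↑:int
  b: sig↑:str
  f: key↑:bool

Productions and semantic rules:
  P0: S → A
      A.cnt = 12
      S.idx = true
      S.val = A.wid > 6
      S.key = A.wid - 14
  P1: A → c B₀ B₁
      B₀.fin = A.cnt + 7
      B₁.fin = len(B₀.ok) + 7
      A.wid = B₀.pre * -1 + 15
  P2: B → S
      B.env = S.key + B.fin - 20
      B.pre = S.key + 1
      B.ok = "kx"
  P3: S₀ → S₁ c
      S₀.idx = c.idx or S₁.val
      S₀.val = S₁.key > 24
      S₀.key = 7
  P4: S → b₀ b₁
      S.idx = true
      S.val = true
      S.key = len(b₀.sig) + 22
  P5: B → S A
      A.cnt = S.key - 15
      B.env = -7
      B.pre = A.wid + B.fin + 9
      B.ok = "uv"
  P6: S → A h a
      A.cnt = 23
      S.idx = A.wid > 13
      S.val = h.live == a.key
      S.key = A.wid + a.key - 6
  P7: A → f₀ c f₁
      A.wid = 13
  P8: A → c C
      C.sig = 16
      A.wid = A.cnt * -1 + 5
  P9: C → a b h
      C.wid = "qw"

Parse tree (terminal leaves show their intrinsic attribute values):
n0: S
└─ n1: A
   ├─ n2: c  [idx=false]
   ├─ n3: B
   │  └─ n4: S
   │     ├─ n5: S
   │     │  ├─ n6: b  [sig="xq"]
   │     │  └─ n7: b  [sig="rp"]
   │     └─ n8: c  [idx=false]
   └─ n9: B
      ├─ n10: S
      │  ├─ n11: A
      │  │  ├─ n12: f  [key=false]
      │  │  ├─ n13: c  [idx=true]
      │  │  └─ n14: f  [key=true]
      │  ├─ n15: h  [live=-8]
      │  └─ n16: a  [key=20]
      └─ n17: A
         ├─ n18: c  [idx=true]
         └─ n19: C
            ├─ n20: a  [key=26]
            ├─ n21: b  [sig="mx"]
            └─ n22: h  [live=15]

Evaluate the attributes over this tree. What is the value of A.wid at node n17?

-7

1. n1.cnt = 12  [12]
2. n2.idx = false  [terminal]
3. n3.fin = 19  [A.cnt + 7]
4. n6.sig = "xq"  [terminal]
5. n7.sig = "rp"  [terminal]
6. n5.idx = true  [true]
7. n5.val = true  [true]
8. n5.key = 24  [len(b₀.sig) + 22]
9. n8.idx = false  [terminal]
10. n4.idx = true  [c.idx or S₁.val]
11. n4.val = false  [S₁.key > 24]
12. n4.key = 7  [7]
13. n3.env = 6  [S.key + B.fin - 20]
14. n3.pre = 8  [S.key + 1]
15. n3.ok = "kx"  ["kx"]
16. n9.fin = 9  [len(B₀.ok) + 7]
17. n11.cnt = 23  [23]
18. n12.key = false  [terminal]
19. n13.idx = true  [terminal]
20. n14.key = true  [terminal]
21. n11.wid = 13  [13]
22. n15.live = -8  [terminal]
23. n16.key = 20  [terminal]
24. n10.idx = false  [A.wid > 13]
25. n10.val = false  [h.live == a.key]
26. n10.key = 27  [A.wid + a.key - 6]
27. n17.cnt = 12  [S.key - 15]
28. n18.idx = true  [terminal]
29. n19.sig = 16  [16]
30. n20.key = 26  [terminal]
31. n21.sig = "mx"  [terminal]
32. n22.live = 15  [terminal]
33. n19.wid = "qw"  ["qw"]
34. n17.wid = -7  [A.cnt * -1 + 5]
35. n9.env = -7  [-7]
36. n9.pre = 11  [A.wid + B.fin + 9]
37. n9.ok = "uv"  ["uv"]
38. n1.wid = 7  [B₀.pre * -1 + 15]
39. n0.idx = true  [true]
40. n0.val = true  [A.wid > 6]
41. n0.key = -7  [A.wid - 14]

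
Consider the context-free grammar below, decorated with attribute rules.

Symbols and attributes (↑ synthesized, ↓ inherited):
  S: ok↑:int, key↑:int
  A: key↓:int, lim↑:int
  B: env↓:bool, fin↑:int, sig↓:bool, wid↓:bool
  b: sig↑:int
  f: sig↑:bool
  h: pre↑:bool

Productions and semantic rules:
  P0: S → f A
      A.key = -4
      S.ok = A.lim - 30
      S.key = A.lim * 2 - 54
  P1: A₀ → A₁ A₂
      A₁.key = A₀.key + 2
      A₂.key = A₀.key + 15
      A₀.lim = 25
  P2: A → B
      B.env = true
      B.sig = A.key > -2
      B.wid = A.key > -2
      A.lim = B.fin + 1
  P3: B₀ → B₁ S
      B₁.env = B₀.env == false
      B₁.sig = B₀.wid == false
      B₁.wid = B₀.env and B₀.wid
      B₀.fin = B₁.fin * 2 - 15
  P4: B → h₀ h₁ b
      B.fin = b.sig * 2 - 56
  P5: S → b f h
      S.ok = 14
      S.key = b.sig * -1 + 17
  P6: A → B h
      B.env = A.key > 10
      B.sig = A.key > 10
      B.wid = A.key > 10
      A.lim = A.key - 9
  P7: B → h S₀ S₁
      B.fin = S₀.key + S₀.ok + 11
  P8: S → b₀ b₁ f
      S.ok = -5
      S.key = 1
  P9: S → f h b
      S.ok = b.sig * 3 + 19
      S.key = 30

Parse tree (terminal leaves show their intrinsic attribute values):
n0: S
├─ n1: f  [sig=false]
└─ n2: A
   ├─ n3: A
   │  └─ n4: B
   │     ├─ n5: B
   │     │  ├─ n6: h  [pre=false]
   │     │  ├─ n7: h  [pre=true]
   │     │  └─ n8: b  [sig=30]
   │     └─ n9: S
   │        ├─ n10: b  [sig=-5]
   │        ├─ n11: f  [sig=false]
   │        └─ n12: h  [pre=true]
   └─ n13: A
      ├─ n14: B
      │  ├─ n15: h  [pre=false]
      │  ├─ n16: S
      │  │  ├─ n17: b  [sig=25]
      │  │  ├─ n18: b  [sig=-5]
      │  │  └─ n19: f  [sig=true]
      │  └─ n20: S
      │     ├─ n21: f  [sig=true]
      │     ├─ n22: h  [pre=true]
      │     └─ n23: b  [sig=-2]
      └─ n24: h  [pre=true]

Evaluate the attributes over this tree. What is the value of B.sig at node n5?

true

1. n1.sig = false  [terminal]
2. n2.key = -4  [-4]
3. n3.key = -2  [A₀.key + 2]
4. n4.env = true  [true]
5. n4.sig = false  [A.key > -2]
6. n4.wid = false  [A.key > -2]
7. n5.env = false  [B₀.env == false]
8. n5.sig = true  [B₀.wid == false]
9. n5.wid = false  [B₀.env and B₀.wid]
10. n6.pre = false  [terminal]
11. n7.pre = true  [terminal]
12. n8.sig = 30  [terminal]
13. n5.fin = 4  [b.sig * 2 - 56]
14. n10.sig = -5  [terminal]
15. n11.sig = false  [terminal]
16. n12.pre = true  [terminal]
17. n9.ok = 14  [14]
18. n9.key = 22  [b.sig * -1 + 17]
19. n4.fin = -7  [B₁.fin * 2 - 15]
20. n3.lim = -6  [B.fin + 1]
21. n13.key = 11  [A₀.key + 15]
22. n14.env = true  [A.key > 10]
23. n14.sig = true  [A.key > 10]
24. n14.wid = true  [A.key > 10]
25. n15.pre = false  [terminal]
26. n17.sig = 25  [terminal]
27. n18.sig = -5  [terminal]
28. n19.sig = true  [terminal]
29. n16.ok = -5  [-5]
30. n16.key = 1  [1]
31. n21.sig = true  [terminal]
32. n22.pre = true  [terminal]
33. n23.sig = -2  [terminal]
34. n20.ok = 13  [b.sig * 3 + 19]
35. n20.key = 30  [30]
36. n14.fin = 7  [S₀.key + S₀.ok + 11]
37. n24.pre = true  [terminal]
38. n13.lim = 2  [A.key - 9]
39. n2.lim = 25  [25]
40. n0.ok = -5  [A.lim - 30]
41. n0.key = -4  [A.lim * 2 - 54]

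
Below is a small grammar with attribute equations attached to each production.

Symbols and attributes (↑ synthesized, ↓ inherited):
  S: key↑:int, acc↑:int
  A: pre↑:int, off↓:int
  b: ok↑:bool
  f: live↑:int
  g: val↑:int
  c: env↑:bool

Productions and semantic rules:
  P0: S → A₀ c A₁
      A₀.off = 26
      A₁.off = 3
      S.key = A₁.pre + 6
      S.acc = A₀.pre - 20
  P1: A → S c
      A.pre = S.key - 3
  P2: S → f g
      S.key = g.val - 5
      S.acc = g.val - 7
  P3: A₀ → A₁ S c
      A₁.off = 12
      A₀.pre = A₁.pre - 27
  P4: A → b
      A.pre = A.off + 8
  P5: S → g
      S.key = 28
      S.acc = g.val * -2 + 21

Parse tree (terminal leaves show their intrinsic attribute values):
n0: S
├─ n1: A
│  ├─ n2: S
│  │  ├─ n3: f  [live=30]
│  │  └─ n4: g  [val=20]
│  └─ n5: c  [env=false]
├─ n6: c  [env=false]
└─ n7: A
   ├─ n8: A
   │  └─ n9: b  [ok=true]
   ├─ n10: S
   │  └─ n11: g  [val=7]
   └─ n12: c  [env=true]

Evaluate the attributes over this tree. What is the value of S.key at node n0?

-1

1. n1.off = 26  [26]
2. n3.live = 30  [terminal]
3. n4.val = 20  [terminal]
4. n2.key = 15  [g.val - 5]
5. n2.acc = 13  [g.val - 7]
6. n5.env = false  [terminal]
7. n1.pre = 12  [S.key - 3]
8. n6.env = false  [terminal]
9. n7.off = 3  [3]
10. n8.off = 12  [12]
11. n9.ok = true  [terminal]
12. n8.pre = 20  [A.off + 8]
13. n11.val = 7  [terminal]
14. n10.key = 28  [28]
15. n10.acc = 7  [g.val * -2 + 21]
16. n12.env = true  [terminal]
17. n7.pre = -7  [A₁.pre - 27]
18. n0.key = -1  [A₁.pre + 6]
19. n0.acc = -8  [A₀.pre - 20]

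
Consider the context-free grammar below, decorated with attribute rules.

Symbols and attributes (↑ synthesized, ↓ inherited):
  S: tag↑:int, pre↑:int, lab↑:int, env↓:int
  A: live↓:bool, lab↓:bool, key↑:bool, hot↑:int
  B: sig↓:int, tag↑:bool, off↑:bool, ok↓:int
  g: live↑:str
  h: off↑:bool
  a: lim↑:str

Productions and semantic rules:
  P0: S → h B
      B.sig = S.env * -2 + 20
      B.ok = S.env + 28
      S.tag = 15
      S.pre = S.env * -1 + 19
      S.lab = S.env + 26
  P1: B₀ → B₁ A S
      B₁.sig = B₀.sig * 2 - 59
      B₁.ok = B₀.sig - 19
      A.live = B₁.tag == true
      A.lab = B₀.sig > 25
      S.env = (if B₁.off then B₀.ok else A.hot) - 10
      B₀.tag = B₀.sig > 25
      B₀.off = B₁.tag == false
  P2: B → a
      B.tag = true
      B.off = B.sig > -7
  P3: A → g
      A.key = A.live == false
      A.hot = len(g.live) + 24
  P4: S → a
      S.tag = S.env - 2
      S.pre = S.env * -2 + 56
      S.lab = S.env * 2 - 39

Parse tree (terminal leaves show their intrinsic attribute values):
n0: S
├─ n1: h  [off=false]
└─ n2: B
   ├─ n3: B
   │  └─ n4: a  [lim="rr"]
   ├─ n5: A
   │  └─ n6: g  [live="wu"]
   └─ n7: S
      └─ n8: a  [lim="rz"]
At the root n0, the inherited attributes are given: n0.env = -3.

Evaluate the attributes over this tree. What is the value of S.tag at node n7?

1. n0.env = -3  [given at root]
2. n1.off = false  [terminal]
3. n2.sig = 26  [S.env * -2 + 20]
4. n2.ok = 25  [S.env + 28]
5. n3.sig = -7  [B₀.sig * 2 - 59]
6. n3.ok = 7  [B₀.sig - 19]
7. n4.lim = "rr"  [terminal]
8. n3.tag = true  [true]
9. n3.off = false  [B.sig > -7]
10. n5.live = true  [B₁.tag == true]
11. n5.lab = true  [B₀.sig > 25]
12. n6.live = "wu"  [terminal]
13. n5.key = false  [A.live == false]
14. n5.hot = 26  [len(g.live) + 24]
15. n7.env = 16  [(if B₁.off then B₀.ok else A.hot) - 10]
16. n8.lim = "rz"  [terminal]
17. n7.tag = 14  [S.env - 2]
18. n7.pre = 24  [S.env * -2 + 56]
19. n7.lab = -7  [S.env * 2 - 39]
20. n2.tag = true  [B₀.sig > 25]
21. n2.off = false  [B₁.tag == false]
22. n0.tag = 15  [15]
23. n0.pre = 22  [S.env * -1 + 19]
24. n0.lab = 23  [S.env + 26]

14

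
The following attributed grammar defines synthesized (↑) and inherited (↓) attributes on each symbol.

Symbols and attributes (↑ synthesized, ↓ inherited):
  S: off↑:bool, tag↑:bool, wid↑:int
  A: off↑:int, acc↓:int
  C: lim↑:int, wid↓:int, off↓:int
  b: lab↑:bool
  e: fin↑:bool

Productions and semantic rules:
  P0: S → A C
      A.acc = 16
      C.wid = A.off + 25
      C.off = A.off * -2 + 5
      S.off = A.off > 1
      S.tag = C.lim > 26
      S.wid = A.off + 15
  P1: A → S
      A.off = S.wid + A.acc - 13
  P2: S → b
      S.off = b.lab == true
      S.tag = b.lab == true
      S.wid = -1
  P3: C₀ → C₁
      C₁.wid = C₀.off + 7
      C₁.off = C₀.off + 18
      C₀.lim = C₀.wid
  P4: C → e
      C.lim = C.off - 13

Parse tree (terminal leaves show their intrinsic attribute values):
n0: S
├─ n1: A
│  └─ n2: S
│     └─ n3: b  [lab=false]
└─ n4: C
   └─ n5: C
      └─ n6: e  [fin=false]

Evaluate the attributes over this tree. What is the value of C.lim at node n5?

6

1. n1.acc = 16  [16]
2. n3.lab = false  [terminal]
3. n2.off = false  [b.lab == true]
4. n2.tag = false  [b.lab == true]
5. n2.wid = -1  [-1]
6. n1.off = 2  [S.wid + A.acc - 13]
7. n4.wid = 27  [A.off + 25]
8. n4.off = 1  [A.off * -2 + 5]
9. n5.wid = 8  [C₀.off + 7]
10. n5.off = 19  [C₀.off + 18]
11. n6.fin = false  [terminal]
12. n5.lim = 6  [C.off - 13]
13. n4.lim = 27  [C₀.wid]
14. n0.off = true  [A.off > 1]
15. n0.tag = true  [C.lim > 26]
16. n0.wid = 17  [A.off + 15]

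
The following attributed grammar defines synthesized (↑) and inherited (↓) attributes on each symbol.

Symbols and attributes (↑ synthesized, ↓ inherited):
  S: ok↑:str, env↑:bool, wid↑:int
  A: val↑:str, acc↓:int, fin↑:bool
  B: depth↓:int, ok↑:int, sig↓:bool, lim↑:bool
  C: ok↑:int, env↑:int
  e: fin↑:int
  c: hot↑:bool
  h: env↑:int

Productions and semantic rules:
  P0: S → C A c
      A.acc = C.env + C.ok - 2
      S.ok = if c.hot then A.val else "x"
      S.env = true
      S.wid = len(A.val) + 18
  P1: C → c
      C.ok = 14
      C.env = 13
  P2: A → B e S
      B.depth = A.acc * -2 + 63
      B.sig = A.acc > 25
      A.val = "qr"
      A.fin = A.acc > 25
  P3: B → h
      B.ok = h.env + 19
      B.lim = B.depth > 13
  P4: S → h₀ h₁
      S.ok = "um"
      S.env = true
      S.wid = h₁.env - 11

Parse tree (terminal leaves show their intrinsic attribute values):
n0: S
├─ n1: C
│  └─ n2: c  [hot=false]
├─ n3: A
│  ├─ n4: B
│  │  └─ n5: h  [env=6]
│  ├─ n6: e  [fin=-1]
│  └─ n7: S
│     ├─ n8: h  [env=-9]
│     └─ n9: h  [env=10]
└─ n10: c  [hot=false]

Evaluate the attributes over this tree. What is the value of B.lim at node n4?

false

1. n2.hot = false  [terminal]
2. n1.ok = 14  [14]
3. n1.env = 13  [13]
4. n3.acc = 25  [C.env + C.ok - 2]
5. n4.depth = 13  [A.acc * -2 + 63]
6. n4.sig = false  [A.acc > 25]
7. n5.env = 6  [terminal]
8. n4.ok = 25  [h.env + 19]
9. n4.lim = false  [B.depth > 13]
10. n6.fin = -1  [terminal]
11. n8.env = -9  [terminal]
12. n9.env = 10  [terminal]
13. n7.ok = "um"  ["um"]
14. n7.env = true  [true]
15. n7.wid = -1  [h₁.env - 11]
16. n3.val = "qr"  ["qr"]
17. n3.fin = false  [A.acc > 25]
18. n10.hot = false  [terminal]
19. n0.ok = "x"  [if c.hot then A.val else "x"]
20. n0.env = true  [true]
21. n0.wid = 20  [len(A.val) + 18]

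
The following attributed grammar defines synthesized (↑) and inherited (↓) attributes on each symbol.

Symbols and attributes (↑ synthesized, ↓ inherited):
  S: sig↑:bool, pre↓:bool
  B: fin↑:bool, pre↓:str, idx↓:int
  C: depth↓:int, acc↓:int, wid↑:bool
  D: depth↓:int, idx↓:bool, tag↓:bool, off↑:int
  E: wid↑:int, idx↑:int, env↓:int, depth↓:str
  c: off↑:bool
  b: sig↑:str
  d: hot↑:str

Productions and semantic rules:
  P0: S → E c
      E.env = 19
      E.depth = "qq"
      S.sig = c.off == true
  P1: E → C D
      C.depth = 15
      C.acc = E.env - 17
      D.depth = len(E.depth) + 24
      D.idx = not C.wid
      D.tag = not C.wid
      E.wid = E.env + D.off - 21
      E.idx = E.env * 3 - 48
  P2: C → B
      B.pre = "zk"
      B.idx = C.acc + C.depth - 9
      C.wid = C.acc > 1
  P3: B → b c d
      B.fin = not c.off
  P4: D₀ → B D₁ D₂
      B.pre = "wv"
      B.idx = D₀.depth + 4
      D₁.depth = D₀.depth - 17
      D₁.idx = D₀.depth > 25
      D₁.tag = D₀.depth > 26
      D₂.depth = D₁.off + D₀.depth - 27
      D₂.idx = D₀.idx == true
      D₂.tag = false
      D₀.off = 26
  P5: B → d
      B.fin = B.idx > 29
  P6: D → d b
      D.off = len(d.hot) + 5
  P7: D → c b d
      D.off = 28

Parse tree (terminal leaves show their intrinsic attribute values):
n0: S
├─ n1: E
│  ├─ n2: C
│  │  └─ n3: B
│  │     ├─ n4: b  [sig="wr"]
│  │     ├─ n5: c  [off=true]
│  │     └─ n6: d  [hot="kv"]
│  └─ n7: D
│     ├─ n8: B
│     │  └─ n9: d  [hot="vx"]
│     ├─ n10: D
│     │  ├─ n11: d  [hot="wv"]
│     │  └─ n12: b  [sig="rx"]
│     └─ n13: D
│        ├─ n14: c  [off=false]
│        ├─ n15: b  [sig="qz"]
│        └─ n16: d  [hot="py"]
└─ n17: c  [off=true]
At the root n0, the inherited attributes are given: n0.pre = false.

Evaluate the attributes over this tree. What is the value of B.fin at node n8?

true

1. n0.pre = false  [given at root]
2. n1.env = 19  [19]
3. n1.depth = "qq"  ["qq"]
4. n2.depth = 15  [15]
5. n2.acc = 2  [E.env - 17]
6. n3.pre = "zk"  ["zk"]
7. n3.idx = 8  [C.acc + C.depth - 9]
8. n4.sig = "wr"  [terminal]
9. n5.off = true  [terminal]
10. n6.hot = "kv"  [terminal]
11. n3.fin = false  [not c.off]
12. n2.wid = true  [C.acc > 1]
13. n7.depth = 26  [len(E.depth) + 24]
14. n7.idx = false  [not C.wid]
15. n7.tag = false  [not C.wid]
16. n8.pre = "wv"  ["wv"]
17. n8.idx = 30  [D₀.depth + 4]
18. n9.hot = "vx"  [terminal]
19. n8.fin = true  [B.idx > 29]
20. n10.depth = 9  [D₀.depth - 17]
21. n10.idx = true  [D₀.depth > 25]
22. n10.tag = false  [D₀.depth > 26]
23. n11.hot = "wv"  [terminal]
24. n12.sig = "rx"  [terminal]
25. n10.off = 7  [len(d.hot) + 5]
26. n13.depth = 6  [D₁.off + D₀.depth - 27]
27. n13.idx = false  [D₀.idx == true]
28. n13.tag = false  [false]
29. n14.off = false  [terminal]
30. n15.sig = "qz"  [terminal]
31. n16.hot = "py"  [terminal]
32. n13.off = 28  [28]
33. n7.off = 26  [26]
34. n1.wid = 24  [E.env + D.off - 21]
35. n1.idx = 9  [E.env * 3 - 48]
36. n17.off = true  [terminal]
37. n0.sig = true  [c.off == true]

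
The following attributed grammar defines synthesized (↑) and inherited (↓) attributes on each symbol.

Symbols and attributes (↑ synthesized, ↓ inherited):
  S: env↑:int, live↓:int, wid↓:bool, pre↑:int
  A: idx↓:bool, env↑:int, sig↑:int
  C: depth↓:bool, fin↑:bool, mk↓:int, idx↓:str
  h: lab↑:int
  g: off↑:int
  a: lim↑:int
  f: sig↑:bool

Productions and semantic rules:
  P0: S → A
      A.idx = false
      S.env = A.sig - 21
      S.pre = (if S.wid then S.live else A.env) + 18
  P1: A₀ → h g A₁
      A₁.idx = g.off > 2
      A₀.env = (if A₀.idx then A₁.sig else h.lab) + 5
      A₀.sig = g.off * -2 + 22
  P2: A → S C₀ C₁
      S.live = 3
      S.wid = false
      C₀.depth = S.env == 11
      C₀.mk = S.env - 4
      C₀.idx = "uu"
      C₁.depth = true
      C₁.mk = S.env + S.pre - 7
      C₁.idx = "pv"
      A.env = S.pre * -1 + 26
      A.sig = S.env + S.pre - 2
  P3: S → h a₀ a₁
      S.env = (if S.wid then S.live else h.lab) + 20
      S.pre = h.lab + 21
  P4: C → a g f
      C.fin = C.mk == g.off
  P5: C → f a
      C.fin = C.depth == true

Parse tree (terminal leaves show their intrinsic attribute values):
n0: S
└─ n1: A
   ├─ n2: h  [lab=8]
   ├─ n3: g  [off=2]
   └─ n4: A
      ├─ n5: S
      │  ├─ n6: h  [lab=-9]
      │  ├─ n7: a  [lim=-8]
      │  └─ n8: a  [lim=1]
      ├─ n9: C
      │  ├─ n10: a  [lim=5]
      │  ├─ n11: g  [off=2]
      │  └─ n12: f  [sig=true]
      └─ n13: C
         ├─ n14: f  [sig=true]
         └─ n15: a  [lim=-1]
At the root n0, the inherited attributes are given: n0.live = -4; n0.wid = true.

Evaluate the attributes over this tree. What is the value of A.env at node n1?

13

1. n0.live = -4  [given at root]
2. n0.wid = true  [given at root]
3. n1.idx = false  [false]
4. n2.lab = 8  [terminal]
5. n3.off = 2  [terminal]
6. n4.idx = false  [g.off > 2]
7. n5.live = 3  [3]
8. n5.wid = false  [false]
9. n6.lab = -9  [terminal]
10. n7.lim = -8  [terminal]
11. n8.lim = 1  [terminal]
12. n5.env = 11  [(if S.wid then S.live else h.lab) + 20]
13. n5.pre = 12  [h.lab + 21]
14. n9.depth = true  [S.env == 11]
15. n9.mk = 7  [S.env - 4]
16. n9.idx = "uu"  ["uu"]
17. n10.lim = 5  [terminal]
18. n11.off = 2  [terminal]
19. n12.sig = true  [terminal]
20. n9.fin = false  [C.mk == g.off]
21. n13.depth = true  [true]
22. n13.mk = 16  [S.env + S.pre - 7]
23. n13.idx = "pv"  ["pv"]
24. n14.sig = true  [terminal]
25. n15.lim = -1  [terminal]
26. n13.fin = true  [C.depth == true]
27. n4.env = 14  [S.pre * -1 + 26]
28. n4.sig = 21  [S.env + S.pre - 2]
29. n1.env = 13  [(if A₀.idx then A₁.sig else h.lab) + 5]
30. n1.sig = 18  [g.off * -2 + 22]
31. n0.env = -3  [A.sig - 21]
32. n0.pre = 14  [(if S.wid then S.live else A.env) + 18]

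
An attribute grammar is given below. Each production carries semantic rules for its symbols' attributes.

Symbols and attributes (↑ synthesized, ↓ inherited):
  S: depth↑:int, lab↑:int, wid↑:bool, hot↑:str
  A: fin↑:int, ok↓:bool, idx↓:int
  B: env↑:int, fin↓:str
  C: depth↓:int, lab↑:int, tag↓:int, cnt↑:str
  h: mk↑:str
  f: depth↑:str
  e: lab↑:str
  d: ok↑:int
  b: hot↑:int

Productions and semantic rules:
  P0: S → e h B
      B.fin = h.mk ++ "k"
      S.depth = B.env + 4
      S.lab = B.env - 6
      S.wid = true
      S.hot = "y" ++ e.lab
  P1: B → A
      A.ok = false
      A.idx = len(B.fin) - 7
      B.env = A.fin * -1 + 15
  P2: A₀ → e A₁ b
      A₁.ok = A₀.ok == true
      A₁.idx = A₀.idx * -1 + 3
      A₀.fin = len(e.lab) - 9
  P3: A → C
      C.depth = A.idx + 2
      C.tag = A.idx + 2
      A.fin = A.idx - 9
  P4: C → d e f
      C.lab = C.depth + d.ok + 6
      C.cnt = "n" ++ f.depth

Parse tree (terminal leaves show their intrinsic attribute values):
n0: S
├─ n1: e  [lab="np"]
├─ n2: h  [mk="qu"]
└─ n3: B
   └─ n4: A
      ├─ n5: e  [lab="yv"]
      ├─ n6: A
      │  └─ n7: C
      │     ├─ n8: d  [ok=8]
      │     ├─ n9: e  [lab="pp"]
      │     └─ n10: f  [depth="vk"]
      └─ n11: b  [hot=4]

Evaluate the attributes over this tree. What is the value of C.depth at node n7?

9

1. n1.lab = "np"  [terminal]
2. n2.mk = "qu"  [terminal]
3. n3.fin = "quk"  [h.mk ++ "k"]
4. n4.ok = false  [false]
5. n4.idx = -4  [len(B.fin) - 7]
6. n5.lab = "yv"  [terminal]
7. n6.ok = false  [A₀.ok == true]
8. n6.idx = 7  [A₀.idx * -1 + 3]
9. n7.depth = 9  [A.idx + 2]
10. n7.tag = 9  [A.idx + 2]
11. n8.ok = 8  [terminal]
12. n9.lab = "pp"  [terminal]
13. n10.depth = "vk"  [terminal]
14. n7.lab = 23  [C.depth + d.ok + 6]
15. n7.cnt = "nvk"  ["n" ++ f.depth]
16. n6.fin = -2  [A.idx - 9]
17. n11.hot = 4  [terminal]
18. n4.fin = -7  [len(e.lab) - 9]
19. n3.env = 22  [A.fin * -1 + 15]
20. n0.depth = 26  [B.env + 4]
21. n0.lab = 16  [B.env - 6]
22. n0.wid = true  [true]
23. n0.hot = "ynp"  ["y" ++ e.lab]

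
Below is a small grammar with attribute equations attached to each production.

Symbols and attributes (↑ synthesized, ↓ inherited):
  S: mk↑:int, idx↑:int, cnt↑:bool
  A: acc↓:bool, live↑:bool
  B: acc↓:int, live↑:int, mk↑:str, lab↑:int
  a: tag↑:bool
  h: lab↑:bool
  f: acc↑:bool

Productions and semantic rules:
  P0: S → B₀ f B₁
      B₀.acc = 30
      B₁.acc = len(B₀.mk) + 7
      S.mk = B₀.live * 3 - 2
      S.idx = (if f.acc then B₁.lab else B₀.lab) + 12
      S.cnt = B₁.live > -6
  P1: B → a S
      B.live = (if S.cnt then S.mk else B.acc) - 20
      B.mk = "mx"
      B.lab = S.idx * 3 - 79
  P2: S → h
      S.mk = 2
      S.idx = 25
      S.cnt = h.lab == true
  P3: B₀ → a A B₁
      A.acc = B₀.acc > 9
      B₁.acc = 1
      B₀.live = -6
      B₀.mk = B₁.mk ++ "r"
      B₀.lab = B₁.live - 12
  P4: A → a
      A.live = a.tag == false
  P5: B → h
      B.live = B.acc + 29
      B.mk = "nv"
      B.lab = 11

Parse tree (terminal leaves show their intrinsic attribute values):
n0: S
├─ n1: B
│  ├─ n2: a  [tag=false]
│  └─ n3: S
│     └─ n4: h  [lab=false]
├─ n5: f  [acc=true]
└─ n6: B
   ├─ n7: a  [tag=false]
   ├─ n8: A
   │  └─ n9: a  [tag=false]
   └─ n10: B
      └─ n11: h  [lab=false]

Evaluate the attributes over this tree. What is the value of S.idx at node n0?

1. n1.acc = 30  [30]
2. n2.tag = false  [terminal]
3. n4.lab = false  [terminal]
4. n3.mk = 2  [2]
5. n3.idx = 25  [25]
6. n3.cnt = false  [h.lab == true]
7. n1.live = 10  [(if S.cnt then S.mk else B.acc) - 20]
8. n1.mk = "mx"  ["mx"]
9. n1.lab = -4  [S.idx * 3 - 79]
10. n5.acc = true  [terminal]
11. n6.acc = 9  [len(B₀.mk) + 7]
12. n7.tag = false  [terminal]
13. n8.acc = false  [B₀.acc > 9]
14. n9.tag = false  [terminal]
15. n8.live = true  [a.tag == false]
16. n10.acc = 1  [1]
17. n11.lab = false  [terminal]
18. n10.live = 30  [B.acc + 29]
19. n10.mk = "nv"  ["nv"]
20. n10.lab = 11  [11]
21. n6.live = -6  [-6]
22. n6.mk = "nvr"  [B₁.mk ++ "r"]
23. n6.lab = 18  [B₁.live - 12]
24. n0.mk = 28  [B₀.live * 3 - 2]
25. n0.idx = 30  [(if f.acc then B₁.lab else B₀.lab) + 12]
26. n0.cnt = false  [B₁.live > -6]

30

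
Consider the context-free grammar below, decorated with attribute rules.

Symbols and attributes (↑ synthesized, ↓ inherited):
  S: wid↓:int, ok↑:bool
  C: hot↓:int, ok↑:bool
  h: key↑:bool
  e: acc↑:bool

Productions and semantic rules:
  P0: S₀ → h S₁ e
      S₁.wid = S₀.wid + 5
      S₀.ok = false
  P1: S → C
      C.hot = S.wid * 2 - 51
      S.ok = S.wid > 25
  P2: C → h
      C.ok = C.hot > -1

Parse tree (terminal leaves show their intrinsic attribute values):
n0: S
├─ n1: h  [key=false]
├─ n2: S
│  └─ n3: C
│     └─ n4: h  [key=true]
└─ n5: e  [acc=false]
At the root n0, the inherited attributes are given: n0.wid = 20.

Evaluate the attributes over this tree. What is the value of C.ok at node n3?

false

1. n0.wid = 20  [given at root]
2. n1.key = false  [terminal]
3. n2.wid = 25  [S₀.wid + 5]
4. n3.hot = -1  [S.wid * 2 - 51]
5. n4.key = true  [terminal]
6. n3.ok = false  [C.hot > -1]
7. n2.ok = false  [S.wid > 25]
8. n5.acc = false  [terminal]
9. n0.ok = false  [false]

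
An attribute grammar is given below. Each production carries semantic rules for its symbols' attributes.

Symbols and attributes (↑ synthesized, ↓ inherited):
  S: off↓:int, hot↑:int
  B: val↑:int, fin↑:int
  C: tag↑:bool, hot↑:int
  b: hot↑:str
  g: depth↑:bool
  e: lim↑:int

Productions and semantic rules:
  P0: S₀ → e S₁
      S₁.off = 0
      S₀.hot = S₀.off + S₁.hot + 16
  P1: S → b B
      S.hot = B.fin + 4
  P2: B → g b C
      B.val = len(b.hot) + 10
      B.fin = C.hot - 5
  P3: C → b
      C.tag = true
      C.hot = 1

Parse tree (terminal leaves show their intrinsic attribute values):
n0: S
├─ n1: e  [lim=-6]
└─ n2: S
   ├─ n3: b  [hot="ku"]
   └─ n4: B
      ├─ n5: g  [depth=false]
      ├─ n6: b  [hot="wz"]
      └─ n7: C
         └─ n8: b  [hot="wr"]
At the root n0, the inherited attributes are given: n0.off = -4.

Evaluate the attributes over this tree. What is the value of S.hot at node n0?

1. n0.off = -4  [given at root]
2. n1.lim = -6  [terminal]
3. n2.off = 0  [0]
4. n3.hot = "ku"  [terminal]
5. n5.depth = false  [terminal]
6. n6.hot = "wz"  [terminal]
7. n8.hot = "wr"  [terminal]
8. n7.tag = true  [true]
9. n7.hot = 1  [1]
10. n4.val = 12  [len(b.hot) + 10]
11. n4.fin = -4  [C.hot - 5]
12. n2.hot = 0  [B.fin + 4]
13. n0.hot = 12  [S₀.off + S₁.hot + 16]

12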